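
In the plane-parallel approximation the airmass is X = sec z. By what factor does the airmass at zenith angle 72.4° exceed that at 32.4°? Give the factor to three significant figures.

2.79

X(72.4°)/X(32.4°) = sec 72.4° / sec 32.4° = cos 32.4° / cos 72.4° = 0.8443/0.3024 = 2.7924.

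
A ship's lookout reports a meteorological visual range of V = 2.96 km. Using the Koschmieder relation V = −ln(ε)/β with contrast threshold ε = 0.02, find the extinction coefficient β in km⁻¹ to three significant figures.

1.32 km⁻¹

β = −ln(0.02) / V = 3.912 / 2.96 = 1.3216 km⁻¹.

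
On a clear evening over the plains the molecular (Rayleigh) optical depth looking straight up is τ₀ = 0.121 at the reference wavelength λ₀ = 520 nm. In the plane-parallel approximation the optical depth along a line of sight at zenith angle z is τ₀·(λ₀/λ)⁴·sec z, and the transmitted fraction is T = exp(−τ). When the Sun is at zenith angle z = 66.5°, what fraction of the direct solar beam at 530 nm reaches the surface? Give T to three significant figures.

0.755

sec 66.5° = 2.5078.
τ = 0.121 × (520/530)⁴ × 2.5078 = 0.121 × 0.9266 × 2.5078 = 0.2812.
T = exp(−0.2812) = 0.7549.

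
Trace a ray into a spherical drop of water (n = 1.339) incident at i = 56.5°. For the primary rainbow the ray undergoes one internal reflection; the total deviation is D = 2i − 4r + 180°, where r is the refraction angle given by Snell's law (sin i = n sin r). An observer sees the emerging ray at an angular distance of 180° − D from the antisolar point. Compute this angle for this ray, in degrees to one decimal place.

41.1°

sin r = sin 56.5° / 1.339 = 0.8339/1.339 = 0.6228; r = 38.52°.
D = 2·56.5° − 4·38.52° + 180° = 113.00° − 154.07° + 180° = 138.93°.
Angle from antisolar point = 180° − D = 41.07°.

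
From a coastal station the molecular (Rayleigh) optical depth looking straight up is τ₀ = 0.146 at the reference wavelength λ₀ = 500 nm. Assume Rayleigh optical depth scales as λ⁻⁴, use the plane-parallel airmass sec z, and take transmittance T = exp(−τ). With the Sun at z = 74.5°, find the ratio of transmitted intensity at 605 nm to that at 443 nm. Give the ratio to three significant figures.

Airmass: sec 74.5° = 3.7420.
τ(605 nm) = 0.146 × (500/605)⁴ × 3.7420 = 0.146 × 0.4665 × 3.7420 = 0.2549.
τ(443 nm) = 0.146 × (500/443)⁴ × 3.7420 = 0.146 × 1.6228 × 3.7420 = 0.8866.
T(605)/T(443) = exp(τ_B − τ_A) = exp(0.6317) = 1.8808.

1.88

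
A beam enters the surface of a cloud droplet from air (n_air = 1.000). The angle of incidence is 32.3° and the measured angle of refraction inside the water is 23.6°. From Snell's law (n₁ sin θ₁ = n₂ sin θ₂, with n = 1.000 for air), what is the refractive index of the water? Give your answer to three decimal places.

1.335

n = sin θ_i / sin θ_r = sin 32.3° / sin 23.6° = 0.5344 / 0.4003 = 1.3347.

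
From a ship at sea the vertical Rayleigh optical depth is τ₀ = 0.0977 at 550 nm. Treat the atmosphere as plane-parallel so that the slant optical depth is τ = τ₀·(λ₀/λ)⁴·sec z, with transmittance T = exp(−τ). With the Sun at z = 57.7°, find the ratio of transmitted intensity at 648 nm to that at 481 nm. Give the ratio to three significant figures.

Airmass: sec 57.7° = 1.8714.
τ(648 nm) = 0.0977 × (550/648)⁴ × 1.8714 = 0.0977 × 0.5190 × 1.8714 = 0.0949.
τ(481 nm) = 0.0977 × (550/481)⁴ × 1.8714 = 0.0977 × 1.7095 × 1.8714 = 0.3126.
T(648)/T(481) = exp(τ_B − τ_A) = exp(0.2177) = 1.2432.

1.24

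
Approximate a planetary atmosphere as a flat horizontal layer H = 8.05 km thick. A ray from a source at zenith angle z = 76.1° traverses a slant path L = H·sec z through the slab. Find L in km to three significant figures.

33.5 km

sec z = 1/cos 76.1° = 4.1627.
L = 8.05 × 4.1627 = 33.510 km.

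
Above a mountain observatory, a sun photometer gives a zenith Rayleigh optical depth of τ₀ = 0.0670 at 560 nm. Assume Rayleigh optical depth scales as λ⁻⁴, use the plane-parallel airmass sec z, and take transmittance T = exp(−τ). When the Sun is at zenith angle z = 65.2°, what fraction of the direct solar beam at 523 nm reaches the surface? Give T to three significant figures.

0.811

sec 65.2° = 2.3841.
τ = 0.0670 × (560/523)⁴ × 2.3841 = 0.0670 × 1.3145 × 2.3841 = 0.2100.
T = exp(−0.2100) = 0.8106.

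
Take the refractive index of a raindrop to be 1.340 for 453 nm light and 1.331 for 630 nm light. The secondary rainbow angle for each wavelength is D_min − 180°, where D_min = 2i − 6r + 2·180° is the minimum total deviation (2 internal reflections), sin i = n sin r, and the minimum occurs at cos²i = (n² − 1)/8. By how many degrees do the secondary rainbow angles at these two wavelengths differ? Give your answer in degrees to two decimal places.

At 453 nm (n = 1.340): cos²i = 0.09945 → i = 71.618°, r = 45.088°, D_min = 232.709°, rainbow angle = 52.709°.
At 630 nm (n = 1.331): cos²i = 0.09645 → i = 71.907°, r = 45.575°, D_min = 230.365°, rainbow angle = 50.365°.
Angular width = |52.709° − 50.365°| = 2.344°.

2.34°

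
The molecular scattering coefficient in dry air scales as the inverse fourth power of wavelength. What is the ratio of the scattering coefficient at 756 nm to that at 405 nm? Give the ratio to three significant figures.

0.0824

Rayleigh scattering ∝ λ⁻⁴, so the ratio of coefficients is the inverse fourth power of the wavelength ratio.
σ(756)/σ(405) = (405/756)⁴ = (0.5357)⁴ = 0.08236.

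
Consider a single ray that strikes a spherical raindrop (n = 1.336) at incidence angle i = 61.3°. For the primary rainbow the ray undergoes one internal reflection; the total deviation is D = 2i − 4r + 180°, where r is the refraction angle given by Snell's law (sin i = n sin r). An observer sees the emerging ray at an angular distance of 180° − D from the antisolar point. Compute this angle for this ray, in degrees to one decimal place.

41.5°

sin r = sin 61.3° / 1.336 = 0.8771/1.336 = 0.6565; r = 41.04°.
D = 2·61.3° − 4·41.04° + 180° = 122.60° − 164.15° + 180° = 138.45°.
Angle from antisolar point = 180° − D = 41.55°.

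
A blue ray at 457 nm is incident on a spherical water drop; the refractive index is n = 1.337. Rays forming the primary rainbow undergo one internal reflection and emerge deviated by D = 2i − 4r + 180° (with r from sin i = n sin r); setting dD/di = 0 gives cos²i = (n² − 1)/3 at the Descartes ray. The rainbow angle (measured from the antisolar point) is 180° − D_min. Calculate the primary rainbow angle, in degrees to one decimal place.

41.5°

cos²i = (1.78757 − 1)/3 = 0.26252; i = arccos(0.51237) = 59.178°.
sin r = sin 59.178°/1.337 = 0.64231; r = 39.964°.
D_min = 2·59.178° − 4·39.964° + 180° = 138.500°.
Rainbow angle = 180° − D_min = 41.500°.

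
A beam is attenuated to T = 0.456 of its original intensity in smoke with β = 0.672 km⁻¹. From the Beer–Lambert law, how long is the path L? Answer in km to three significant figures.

Beer–Lambert: T = exp(−βL) ⇒ L = −ln(T)/β = −ln(0.456)/0.672 = 0.7853/0.672 = 1.169 km.

1.17 km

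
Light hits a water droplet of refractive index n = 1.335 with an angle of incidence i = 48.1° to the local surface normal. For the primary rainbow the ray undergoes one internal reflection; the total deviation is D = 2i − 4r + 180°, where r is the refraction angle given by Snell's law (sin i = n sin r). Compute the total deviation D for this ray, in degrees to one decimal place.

sin r = sin 48.1° / 1.335 = 0.7443/1.335 = 0.5575; r = 33.89°.
D = 2·48.1° − 4·33.89° + 180° = 96.20° − 135.54° + 180° = 140.66°.

140.7°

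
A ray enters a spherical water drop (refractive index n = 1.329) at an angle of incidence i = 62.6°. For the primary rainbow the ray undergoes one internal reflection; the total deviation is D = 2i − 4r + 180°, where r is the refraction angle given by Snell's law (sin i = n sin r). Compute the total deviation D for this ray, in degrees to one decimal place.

137.5°

sin r = sin 62.6° / 1.329 = 0.8878/1.329 = 0.6680; r = 41.92°.
D = 2·62.6° − 4·41.92° + 180° = 125.20° − 167.66° + 180° = 137.54°.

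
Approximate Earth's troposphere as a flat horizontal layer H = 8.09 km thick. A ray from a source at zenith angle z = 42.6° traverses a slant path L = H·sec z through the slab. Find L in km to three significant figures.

sec z = 1/cos 42.6° = 1.3585.
L = 8.09 × 1.3585 = 10.990 km.

11.0 km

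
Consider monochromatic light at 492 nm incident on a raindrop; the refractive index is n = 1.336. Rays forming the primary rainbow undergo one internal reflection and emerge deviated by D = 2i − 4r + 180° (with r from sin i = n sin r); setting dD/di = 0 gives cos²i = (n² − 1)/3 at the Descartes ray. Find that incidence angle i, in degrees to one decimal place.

59.2°

cos²i = (1.336² − 1)/3 = (1.78490 − 1)/3 = 0.26163.
cos i = 0.51150, so i = 59.236°.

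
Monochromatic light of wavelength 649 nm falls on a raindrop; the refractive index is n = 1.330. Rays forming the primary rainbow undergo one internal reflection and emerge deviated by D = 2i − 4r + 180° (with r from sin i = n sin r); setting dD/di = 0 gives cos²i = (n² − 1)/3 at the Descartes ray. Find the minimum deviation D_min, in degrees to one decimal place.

137.5°

cos²i = (1.76890 − 1)/3 = 0.25630; i = arccos(0.50626) = 59.585°.
sin r = sin 59.585°/1.330 = 0.64841; r = 40.422°.
D_min = 2·59.585° − 4·40.422° + 180° = 137.484°.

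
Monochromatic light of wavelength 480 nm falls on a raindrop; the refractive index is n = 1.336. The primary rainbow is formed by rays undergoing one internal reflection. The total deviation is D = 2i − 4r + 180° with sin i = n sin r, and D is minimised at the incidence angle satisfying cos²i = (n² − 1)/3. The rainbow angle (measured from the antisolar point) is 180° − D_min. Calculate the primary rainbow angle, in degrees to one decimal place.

cos²i = (1.78490 − 1)/3 = 0.26163; i = arccos(0.51150) = 59.236°.
sin r = sin 59.236°/1.336 = 0.64318; r = 40.029°.
D_min = 2·59.236° − 4·40.029° + 180° = 138.356°.
Rainbow angle = 180° − D_min = 41.644°.

41.6°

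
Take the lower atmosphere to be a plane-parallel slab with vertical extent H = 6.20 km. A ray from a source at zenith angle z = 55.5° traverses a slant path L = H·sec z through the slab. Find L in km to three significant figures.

sec z = 1/cos 55.5° = 1.7655.
L = 6.20 × 1.7655 = 10.946 km.

10.9 km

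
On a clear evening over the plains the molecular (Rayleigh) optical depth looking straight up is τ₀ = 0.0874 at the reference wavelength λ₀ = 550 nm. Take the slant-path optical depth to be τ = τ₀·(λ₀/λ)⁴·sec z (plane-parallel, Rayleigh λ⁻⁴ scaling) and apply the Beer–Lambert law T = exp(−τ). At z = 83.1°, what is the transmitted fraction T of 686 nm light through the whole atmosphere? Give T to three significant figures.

0.740

sec 83.1° = 8.3238.
τ = 0.0874 × (550/686)⁴ × 8.3238 = 0.0874 × 0.4132 × 8.3238 = 0.3006.
T = exp(−0.3006) = 0.7404.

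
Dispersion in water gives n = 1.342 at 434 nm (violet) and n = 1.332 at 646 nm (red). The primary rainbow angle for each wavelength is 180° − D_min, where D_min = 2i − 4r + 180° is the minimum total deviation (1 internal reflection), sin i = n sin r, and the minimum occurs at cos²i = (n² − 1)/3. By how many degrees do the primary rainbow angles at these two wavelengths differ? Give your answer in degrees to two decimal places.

1.44°

At 434 nm (n = 1.342): cos²i = 0.26699 → i = 58.888°, r = 39.641°, D_min = 139.213°, rainbow angle = 40.787°.
At 646 nm (n = 1.332): cos²i = 0.25807 → i = 59.469°, r = 40.290°, D_min = 137.776°, rainbow angle = 42.224°.
Angular width = |40.787° − 42.224°| = 1.437°.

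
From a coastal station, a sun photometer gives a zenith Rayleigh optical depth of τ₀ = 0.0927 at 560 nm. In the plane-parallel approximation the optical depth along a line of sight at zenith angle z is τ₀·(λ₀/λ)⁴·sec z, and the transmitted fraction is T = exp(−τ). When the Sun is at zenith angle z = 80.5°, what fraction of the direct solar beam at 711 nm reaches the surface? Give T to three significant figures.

sec 80.5° = 6.0589.
τ = 0.0927 × (560/711)⁴ × 6.0589 = 0.0927 × 0.3848 × 6.0589 = 0.2161.
T = exp(−0.2161) = 0.8056.

0.806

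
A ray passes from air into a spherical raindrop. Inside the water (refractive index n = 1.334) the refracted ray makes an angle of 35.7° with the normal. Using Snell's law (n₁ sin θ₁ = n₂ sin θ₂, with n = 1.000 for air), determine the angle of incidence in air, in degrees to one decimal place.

Snell: sin θ_i = n · sin θ_r = 1.334 × sin 35.7° = 1.334 × 0.5835 = 0.7784.
θ_i = arcsin(0.7784) = 51.12°.

51.1°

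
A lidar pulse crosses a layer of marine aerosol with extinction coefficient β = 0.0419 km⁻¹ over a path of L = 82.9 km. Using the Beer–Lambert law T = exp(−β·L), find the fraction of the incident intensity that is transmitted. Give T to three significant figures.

0.0310

τ = β·L = 0.0419 × 82.9 = 3.4735.
T = exp(−3.4735) = 0.0310.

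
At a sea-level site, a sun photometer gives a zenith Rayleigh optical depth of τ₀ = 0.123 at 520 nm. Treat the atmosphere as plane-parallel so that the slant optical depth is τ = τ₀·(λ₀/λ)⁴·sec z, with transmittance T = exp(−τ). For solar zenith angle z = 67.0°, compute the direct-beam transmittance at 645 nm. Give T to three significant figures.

0.875

sec 67.0° = 2.5593.
τ = 0.123 × (520/645)⁴ × 2.5593 = 0.123 × 0.4224 × 2.5593 = 0.1330.
T = exp(−0.1330) = 0.8755.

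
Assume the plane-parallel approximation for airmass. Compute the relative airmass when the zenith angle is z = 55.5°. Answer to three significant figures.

1.77

X = sec z = 1/cos 55.5° = 1/0.5664 = 1.7655.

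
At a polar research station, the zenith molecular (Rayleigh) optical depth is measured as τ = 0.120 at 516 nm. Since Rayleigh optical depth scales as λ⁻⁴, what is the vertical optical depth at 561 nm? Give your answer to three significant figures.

0.0859

τ(561 nm) = τ(516 nm) × (516/561)⁴ = 0.120 × (0.9198)⁴ = 0.120 × 0.7157 = 0.0859.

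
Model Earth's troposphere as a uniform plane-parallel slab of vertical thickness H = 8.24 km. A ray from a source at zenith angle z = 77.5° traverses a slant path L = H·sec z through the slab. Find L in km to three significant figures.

sec z = 1/cos 77.5° = 4.6202.
L = 8.24 × 4.6202 = 38.071 km.

38.1 km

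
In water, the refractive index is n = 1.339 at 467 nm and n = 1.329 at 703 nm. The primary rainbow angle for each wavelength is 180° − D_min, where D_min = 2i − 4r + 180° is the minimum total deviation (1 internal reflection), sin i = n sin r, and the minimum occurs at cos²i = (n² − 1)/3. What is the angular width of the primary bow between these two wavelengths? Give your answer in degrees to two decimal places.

1.45°

At 467 nm (n = 1.339): cos²i = 0.26431 → i = 59.062°, r = 39.834°, D_min = 138.786°, rainbow angle = 41.214°.
At 703 nm (n = 1.329): cos²i = 0.25541 → i = 59.643°, r = 40.487°, D_min = 137.337°, rainbow angle = 42.663°.
Angular width = |41.214° − 42.663°| = 1.450°.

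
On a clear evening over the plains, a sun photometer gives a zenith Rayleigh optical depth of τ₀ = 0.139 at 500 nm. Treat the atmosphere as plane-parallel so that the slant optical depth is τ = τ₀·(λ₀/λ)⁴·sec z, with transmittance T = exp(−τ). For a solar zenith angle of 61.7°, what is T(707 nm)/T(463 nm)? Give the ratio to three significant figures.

Airmass: sec 61.7° = 2.1093.
τ(707 nm) = 0.139 × (500/707)⁴ × 2.1093 = 0.139 × 0.2502 × 2.1093 = 0.0733.
τ(463 nm) = 0.139 × (500/463)⁴ × 2.1093 = 0.139 × 1.3601 × 2.1093 = 0.3988.
T(707)/T(463) = exp(τ_B − τ_A) = exp(0.3254) = 1.3846.

1.38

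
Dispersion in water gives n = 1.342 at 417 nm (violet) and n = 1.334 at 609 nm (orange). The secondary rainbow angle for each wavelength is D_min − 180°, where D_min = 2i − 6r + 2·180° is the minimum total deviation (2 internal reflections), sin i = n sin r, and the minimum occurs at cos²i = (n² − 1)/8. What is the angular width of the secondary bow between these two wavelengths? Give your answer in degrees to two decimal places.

2.07°

At 417 nm (n = 1.342): cos²i = 0.10012 → i = 71.554°, r = 44.981°, D_min = 233.222°, rainbow angle = 53.222°.
At 609 nm (n = 1.334): cos²i = 0.09744 → i = 71.810°, r = 45.411°, D_min = 231.153°, rainbow angle = 51.153°.
Angular width = |53.222° − 51.153°| = 2.070°.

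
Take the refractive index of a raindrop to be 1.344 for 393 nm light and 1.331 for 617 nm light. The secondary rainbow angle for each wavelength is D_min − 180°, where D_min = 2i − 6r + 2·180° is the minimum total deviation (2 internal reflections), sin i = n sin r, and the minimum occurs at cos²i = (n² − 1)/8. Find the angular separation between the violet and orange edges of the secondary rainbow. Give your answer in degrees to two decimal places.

3.37°

At 393 nm (n = 1.344): cos²i = 0.10079 → i = 71.490°, r = 44.874°, D_min = 233.733°, rainbow angle = 53.733°.
At 617 nm (n = 1.331): cos²i = 0.09645 → i = 71.907°, r = 45.575°, D_min = 230.365°, rainbow angle = 50.365°.
Angular width = |53.733° − 50.365°| = 3.368°.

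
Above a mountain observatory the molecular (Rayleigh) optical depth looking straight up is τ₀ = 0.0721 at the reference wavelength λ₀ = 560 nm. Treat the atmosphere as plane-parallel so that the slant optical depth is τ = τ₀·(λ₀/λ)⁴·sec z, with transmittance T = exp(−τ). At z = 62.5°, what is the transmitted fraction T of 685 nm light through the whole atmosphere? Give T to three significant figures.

0.933

sec 62.5° = 2.1657.
τ = 0.0721 × (560/685)⁴ × 2.1657 = 0.0721 × 0.4467 × 2.1657 = 0.0697.
T = exp(−0.0697) = 0.9326.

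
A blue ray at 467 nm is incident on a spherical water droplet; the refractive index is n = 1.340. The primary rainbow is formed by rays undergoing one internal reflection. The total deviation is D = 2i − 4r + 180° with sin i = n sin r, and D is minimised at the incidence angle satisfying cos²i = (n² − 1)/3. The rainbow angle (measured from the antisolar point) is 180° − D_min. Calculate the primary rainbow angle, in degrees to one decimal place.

41.1°

cos²i = (1.79560 − 1)/3 = 0.26520; i = arccos(0.51498) = 59.004°.
sin r = sin 59.004°/1.340 = 0.63971; r = 39.770°.
D_min = 2·59.004° − 4·39.770° + 180° = 138.929°.
Rainbow angle = 180° − D_min = 41.071°.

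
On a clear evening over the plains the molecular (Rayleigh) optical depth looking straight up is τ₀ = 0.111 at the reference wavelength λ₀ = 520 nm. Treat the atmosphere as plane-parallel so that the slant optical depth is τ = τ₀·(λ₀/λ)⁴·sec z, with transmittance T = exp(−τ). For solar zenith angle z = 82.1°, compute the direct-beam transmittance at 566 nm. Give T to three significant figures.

sec 82.1° = 7.2757.
τ = 0.111 × (520/566)⁴ × 7.2757 = 0.111 × 0.7124 × 7.2757 = 0.5754.
T = exp(−0.5754) = 0.5625.

0.562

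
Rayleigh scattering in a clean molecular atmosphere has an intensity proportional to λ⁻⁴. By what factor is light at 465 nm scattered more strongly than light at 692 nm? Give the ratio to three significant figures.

Rayleigh scattering ∝ λ⁻⁴, so the ratio of coefficients is the inverse fourth power of the wavelength ratio.
σ(465)/σ(692) = (692/465)⁴ = (1.4882)⁴ = 4.905.

4.90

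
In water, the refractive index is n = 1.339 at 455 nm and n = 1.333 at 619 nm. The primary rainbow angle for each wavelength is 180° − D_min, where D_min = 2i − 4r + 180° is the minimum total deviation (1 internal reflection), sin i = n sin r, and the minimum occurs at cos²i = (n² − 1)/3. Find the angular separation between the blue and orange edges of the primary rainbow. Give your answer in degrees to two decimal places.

0.86°

At 455 nm (n = 1.339): cos²i = 0.26431 → i = 59.062°, r = 39.834°, D_min = 138.786°, rainbow angle = 41.214°.
At 619 nm (n = 1.333): cos²i = 0.25896 → i = 59.410°, r = 40.225°, D_min = 137.922°, rainbow angle = 42.078°.
Angular width = |41.214° − 42.078°| = 0.865°.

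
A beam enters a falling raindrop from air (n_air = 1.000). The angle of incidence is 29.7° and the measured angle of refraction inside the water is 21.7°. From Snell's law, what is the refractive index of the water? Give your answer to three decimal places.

n = sin θ_i / sin θ_r = sin 29.7° / sin 21.7° = 0.4955 / 0.3697 = 1.3400.

1.340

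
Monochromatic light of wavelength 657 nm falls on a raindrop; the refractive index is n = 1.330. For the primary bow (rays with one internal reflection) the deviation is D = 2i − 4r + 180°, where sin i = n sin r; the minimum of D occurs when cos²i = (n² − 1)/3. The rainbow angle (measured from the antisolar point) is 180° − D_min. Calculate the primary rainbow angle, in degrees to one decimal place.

42.5°

cos²i = (1.76890 − 1)/3 = 0.25630; i = arccos(0.50626) = 59.585°.
sin r = sin 59.585°/1.330 = 0.64841; r = 40.422°.
D_min = 2·59.585° − 4·40.422° + 180° = 137.484°.
Rainbow angle = 180° − D_min = 42.516°.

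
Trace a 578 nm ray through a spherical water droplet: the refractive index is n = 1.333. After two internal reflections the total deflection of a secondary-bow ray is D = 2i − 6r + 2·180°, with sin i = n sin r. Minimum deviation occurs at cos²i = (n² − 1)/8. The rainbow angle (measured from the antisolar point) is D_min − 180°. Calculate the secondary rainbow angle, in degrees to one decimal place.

cos²i = (1.77689 − 1)/8 = 0.09711; i = arccos(0.31163) = 71.843°.
sin r = sin 71.843°/1.333 = 0.71283; r = 45.466°.
D_min = 2·71.843° − 6·45.466° + 360° = 230.891°.
Rainbow angle = D_min − 180° = 50.891°.

50.9°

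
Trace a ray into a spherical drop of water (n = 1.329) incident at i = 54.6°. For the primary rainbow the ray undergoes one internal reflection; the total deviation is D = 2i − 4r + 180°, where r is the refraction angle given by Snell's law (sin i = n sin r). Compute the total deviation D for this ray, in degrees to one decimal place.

sin r = sin 54.6° / 1.329 = 0.8151/1.329 = 0.6133; r = 37.83°.
D = 2·54.6° − 4·37.83° + 180° = 109.20° − 151.33° + 180° = 137.87°.

137.9°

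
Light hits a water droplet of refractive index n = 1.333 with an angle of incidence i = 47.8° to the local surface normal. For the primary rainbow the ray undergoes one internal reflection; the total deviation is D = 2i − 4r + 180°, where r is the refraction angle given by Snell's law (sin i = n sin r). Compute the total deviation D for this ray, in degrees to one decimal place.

140.6°

sin r = sin 47.8° / 1.333 = 0.7408/1.333 = 0.5557; r = 33.76°.
D = 2·47.8° − 4·33.76° + 180° = 95.60° − 135.05° + 180° = 140.55°.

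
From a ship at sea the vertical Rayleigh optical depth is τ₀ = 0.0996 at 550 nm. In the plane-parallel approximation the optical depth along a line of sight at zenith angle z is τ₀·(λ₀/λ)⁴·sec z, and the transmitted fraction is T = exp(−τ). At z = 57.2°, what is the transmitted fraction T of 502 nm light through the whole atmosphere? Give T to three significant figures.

sec 57.2° = 1.8460.
τ = 0.0996 × (550/502)⁴ × 1.8460 = 0.0996 × 1.4409 × 1.8460 = 0.2649.
T = exp(−0.2649) = 0.7673.

0.767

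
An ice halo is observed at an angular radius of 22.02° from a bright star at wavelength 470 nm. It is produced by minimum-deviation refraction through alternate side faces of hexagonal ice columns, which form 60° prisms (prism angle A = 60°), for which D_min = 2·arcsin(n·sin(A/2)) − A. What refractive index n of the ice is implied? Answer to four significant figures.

Rearranging: n = sin((D_min + A)/2) / sin(A/2).
(D_min + A)/2 = (22.02° + 60°)/2 = 41.010°.
n = sin 41.010° / sin 30° = 0.6562 / 0.5000 = 1.3124.

1.312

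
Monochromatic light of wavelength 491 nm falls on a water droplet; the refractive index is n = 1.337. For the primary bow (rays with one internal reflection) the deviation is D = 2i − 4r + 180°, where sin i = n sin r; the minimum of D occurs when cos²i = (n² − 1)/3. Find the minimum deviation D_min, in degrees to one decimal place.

cos²i = (1.78757 − 1)/3 = 0.26252; i = arccos(0.51237) = 59.178°.
sin r = sin 59.178°/1.337 = 0.64231; r = 39.964°.
D_min = 2·59.178° − 4·39.964° + 180° = 138.500°.

138.5°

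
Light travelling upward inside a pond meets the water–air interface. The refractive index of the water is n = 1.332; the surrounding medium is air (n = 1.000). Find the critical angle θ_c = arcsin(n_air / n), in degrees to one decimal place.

48.7°

sin θ_c = n_air / n = 1.000 / 1.332 = 0.7508.
θ_c = arcsin(0.7508) = 48.66°.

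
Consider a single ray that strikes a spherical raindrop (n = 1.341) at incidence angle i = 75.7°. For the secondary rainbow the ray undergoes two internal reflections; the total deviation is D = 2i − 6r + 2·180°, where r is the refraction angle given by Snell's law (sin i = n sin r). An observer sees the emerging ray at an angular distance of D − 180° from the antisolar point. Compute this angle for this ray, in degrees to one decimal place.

53.8°

sin r = sin 75.7° / 1.341 = 0.9690/1.341 = 0.7226; r = 46.27°.
D = 2·75.7° − 6·46.27° + 2·180° = 151.40° − 277.62° + 360° = 233.78°.
Angle from antisolar point = D − 180° = 53.78°.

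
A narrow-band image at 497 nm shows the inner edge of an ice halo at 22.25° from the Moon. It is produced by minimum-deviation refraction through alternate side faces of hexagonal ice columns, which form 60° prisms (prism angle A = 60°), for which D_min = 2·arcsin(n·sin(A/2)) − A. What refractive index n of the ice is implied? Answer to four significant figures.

1.315

Rearranging: n = sin((D_min + A)/2) / sin(A/2).
(D_min + A)/2 = (22.25° + 60°)/2 = 41.125°.
n = sin 41.125° / sin 30° = 0.6577 / 0.5000 = 1.3154.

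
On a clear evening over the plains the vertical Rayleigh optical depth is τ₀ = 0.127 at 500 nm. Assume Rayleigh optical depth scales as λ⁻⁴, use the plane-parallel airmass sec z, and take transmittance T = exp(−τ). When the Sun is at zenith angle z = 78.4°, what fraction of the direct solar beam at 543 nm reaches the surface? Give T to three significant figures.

0.635

sec 78.4° = 4.9732.
τ = 0.127 × (500/543)⁴ × 4.9732 = 0.127 × 0.7189 × 4.9732 = 0.4541.
T = exp(−0.4541) = 0.6350.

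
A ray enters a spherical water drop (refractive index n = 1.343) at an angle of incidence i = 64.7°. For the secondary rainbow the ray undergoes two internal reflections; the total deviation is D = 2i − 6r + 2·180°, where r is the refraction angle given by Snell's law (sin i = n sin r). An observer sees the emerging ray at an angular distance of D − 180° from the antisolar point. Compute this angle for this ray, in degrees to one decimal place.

sin r = sin 64.7° / 1.343 = 0.9041/1.343 = 0.6732; r = 42.31°.
D = 2·64.7° − 6·42.31° + 2·180° = 129.40° − 253.88° + 360° = 235.52°.
Angle from antisolar point = D − 180° = 55.52°.

55.5°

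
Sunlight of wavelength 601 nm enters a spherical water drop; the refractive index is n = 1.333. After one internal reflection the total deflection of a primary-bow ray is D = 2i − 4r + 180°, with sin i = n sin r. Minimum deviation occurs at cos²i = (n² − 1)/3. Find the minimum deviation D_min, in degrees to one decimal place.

137.9°

cos²i = (1.77689 − 1)/3 = 0.25896; i = arccos(0.50888) = 59.410°.
sin r = sin 59.410°/1.333 = 0.64579; r = 40.225°.
D_min = 2·59.410° − 4·40.225° + 180° = 137.922°.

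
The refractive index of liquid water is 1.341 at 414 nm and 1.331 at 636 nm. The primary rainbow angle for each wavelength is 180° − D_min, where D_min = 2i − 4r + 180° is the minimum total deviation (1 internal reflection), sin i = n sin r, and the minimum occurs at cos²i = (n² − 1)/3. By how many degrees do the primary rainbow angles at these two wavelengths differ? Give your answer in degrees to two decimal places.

1.44°

At 414 nm (n = 1.341): cos²i = 0.26609 → i = 58.946°, r = 39.705°, D_min = 139.071°, rainbow angle = 40.929°.
At 636 nm (n = 1.331): cos²i = 0.25719 → i = 59.527°, r = 40.356°, D_min = 137.630°, rainbow angle = 42.370°.
Angular width = |40.929° − 42.370°| = 1.441°.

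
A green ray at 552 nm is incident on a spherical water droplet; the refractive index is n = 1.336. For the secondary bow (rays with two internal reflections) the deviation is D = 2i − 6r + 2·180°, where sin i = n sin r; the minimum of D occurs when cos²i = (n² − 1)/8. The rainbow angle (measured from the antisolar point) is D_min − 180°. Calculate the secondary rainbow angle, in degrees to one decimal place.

51.7°

cos²i = (1.78490 − 1)/8 = 0.09811; i = arccos(0.31323) = 71.746°.
sin r = sin 71.746°/1.336 = 0.71084; r = 45.303°.
D_min = 2·71.746° − 6·45.303° + 360° = 231.674°.
Rainbow angle = D_min − 180° = 51.674°.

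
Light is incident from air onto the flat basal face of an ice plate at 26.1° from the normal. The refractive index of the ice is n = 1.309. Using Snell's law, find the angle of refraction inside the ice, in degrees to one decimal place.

19.6°

Snell: sin θ_r = sin θ_i / n = sin 26.1° / 1.309 = 0.4399 / 1.309 = 0.3361.
θ_r = arcsin(0.3361) = 19.64°.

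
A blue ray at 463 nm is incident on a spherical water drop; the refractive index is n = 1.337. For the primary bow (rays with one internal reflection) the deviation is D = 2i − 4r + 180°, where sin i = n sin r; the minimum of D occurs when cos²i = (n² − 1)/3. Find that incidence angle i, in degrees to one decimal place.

59.2°

cos²i = (1.337² − 1)/3 = (1.78757 − 1)/3 = 0.26252.
cos i = 0.51237, so i = 59.178°.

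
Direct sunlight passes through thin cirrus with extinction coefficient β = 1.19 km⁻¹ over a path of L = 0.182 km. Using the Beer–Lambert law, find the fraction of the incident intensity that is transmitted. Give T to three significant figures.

τ = β·L = 1.19 × 0.182 = 0.2166.
T = exp(−0.2166) = 0.8053.

0.805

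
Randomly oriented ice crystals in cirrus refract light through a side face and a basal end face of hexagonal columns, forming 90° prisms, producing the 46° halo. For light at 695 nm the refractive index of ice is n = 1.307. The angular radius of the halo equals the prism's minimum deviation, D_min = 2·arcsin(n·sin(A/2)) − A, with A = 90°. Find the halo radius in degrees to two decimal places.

n·sin(A/2) = 1.307 × sin 45° = 1.307 × 0.7071 = 0.9242.
D_min = 2·arcsin(0.9242) − 90° = 2 × 67.546° − 90° = 45.093°.

45.09°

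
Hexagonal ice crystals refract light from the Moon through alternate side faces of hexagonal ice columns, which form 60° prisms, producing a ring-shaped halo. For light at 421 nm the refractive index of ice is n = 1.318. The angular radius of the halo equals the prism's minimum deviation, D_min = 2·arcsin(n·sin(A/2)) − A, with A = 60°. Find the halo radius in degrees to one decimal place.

22.4°

n·sin(A/2) = 1.318 × sin 30° = 1.318 × 0.5000 = 0.6590.
D_min = 2·arcsin(0.6590) − 60° = 2 × 41.224° − 60° = 22.447°.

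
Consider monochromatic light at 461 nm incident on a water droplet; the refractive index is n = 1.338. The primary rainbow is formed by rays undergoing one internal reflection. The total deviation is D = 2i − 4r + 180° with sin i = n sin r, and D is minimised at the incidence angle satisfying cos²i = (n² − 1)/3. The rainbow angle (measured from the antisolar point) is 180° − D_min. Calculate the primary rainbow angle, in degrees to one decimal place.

41.4°

cos²i = (1.79024 − 1)/3 = 0.26341; i = arccos(0.51324) = 59.120°.
sin r = sin 59.120°/1.338 = 0.64144; r = 39.899°.
D_min = 2·59.120° − 4·39.899° + 180° = 138.643°.
Rainbow angle = 180° − D_min = 41.357°.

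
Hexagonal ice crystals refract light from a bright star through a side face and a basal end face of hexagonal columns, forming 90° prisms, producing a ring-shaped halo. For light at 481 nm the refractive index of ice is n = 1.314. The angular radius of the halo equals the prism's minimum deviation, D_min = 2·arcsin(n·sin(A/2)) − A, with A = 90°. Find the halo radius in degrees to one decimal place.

n·sin(A/2) = 1.314 × sin 45° = 1.314 × 0.7071 = 0.9291.
D_min = 2·arcsin(0.9291) − 90° = 2 × 68.301° − 90° = 46.602°.

46.6°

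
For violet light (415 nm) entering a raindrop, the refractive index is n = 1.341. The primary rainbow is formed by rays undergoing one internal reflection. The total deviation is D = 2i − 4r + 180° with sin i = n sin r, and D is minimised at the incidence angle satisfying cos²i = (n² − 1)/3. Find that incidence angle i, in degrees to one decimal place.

58.9°

cos²i = (1.341² − 1)/3 = (1.79828 − 1)/3 = 0.26609.
cos i = 0.51584, so i = 58.946°.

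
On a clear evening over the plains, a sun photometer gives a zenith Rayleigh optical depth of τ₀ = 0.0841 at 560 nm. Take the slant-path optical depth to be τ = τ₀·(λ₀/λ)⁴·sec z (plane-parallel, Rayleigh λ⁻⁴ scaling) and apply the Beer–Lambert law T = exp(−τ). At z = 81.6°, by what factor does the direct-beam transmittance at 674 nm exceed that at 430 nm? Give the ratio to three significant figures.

Airmass: sec 81.6° = 6.8454.
τ(674 nm) = 0.0841 × (560/674)⁴ × 6.8454 = 0.0841 × 0.4766 × 6.8454 = 0.2744.
τ(430 nm) = 0.0841 × (560/430)⁴ × 6.8454 = 0.0841 × 2.8766 × 6.8454 = 1.6561.
T(674)/T(430) = exp(τ_B − τ_A) = exp(1.3817) = 3.9817.

3.98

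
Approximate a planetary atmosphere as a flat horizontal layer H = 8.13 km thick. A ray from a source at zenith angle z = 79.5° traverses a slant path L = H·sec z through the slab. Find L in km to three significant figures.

sec z = 1/cos 79.5° = 5.4874.
L = 8.13 × 5.4874 = 44.613 km.

44.6 km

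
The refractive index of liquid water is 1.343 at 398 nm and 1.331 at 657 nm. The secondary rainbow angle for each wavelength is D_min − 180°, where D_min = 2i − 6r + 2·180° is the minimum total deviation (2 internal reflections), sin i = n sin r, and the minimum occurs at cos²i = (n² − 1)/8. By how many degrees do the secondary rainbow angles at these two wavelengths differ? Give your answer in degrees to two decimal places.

3.11°

At 398 nm (n = 1.343): cos²i = 0.10046 → i = 71.522°, r = 44.928°, D_min = 233.478°, rainbow angle = 53.478°.
At 657 nm (n = 1.331): cos²i = 0.09645 → i = 71.907°, r = 45.575°, D_min = 230.365°, rainbow angle = 50.365°.
Angular width = |53.478° − 50.365°| = 3.113°.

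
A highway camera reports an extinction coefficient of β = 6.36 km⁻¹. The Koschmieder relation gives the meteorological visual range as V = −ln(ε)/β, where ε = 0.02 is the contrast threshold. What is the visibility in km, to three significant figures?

0.615 km

V = −ln(0.02) / 6.36 = 3.912 / 6.36 = 0.6151 km.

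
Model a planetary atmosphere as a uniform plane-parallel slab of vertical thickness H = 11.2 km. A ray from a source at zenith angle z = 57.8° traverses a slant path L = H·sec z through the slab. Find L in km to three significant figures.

21.0 km

sec z = 1/cos 57.8° = 1.8766.
L = 11.2 × 1.8766 = 21.018 km.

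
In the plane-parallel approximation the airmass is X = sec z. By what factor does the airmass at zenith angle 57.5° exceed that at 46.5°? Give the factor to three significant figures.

1.28

X(57.5°)/X(46.5°) = sec 57.5° / sec 46.5° = cos 46.5° / cos 57.5° = 0.6884/0.5373 = 1.2811.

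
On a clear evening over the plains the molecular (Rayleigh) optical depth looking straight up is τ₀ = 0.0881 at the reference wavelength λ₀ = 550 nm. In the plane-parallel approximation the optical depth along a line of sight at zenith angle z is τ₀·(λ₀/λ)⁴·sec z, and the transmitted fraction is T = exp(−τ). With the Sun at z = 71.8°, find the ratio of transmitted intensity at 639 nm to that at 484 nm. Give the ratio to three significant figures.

1.37

Airmass: sec 71.8° = 3.2017.
τ(639 nm) = 0.0881 × (550/639)⁴ × 3.2017 = 0.0881 × 0.5488 × 3.2017 = 0.1548.
τ(484 nm) = 0.0881 × (550/484)⁴ × 3.2017 = 0.0881 × 1.6675 × 3.2017 = 0.4704.
T(639)/T(484) = exp(τ_B − τ_A) = exp(0.3155) = 1.3710.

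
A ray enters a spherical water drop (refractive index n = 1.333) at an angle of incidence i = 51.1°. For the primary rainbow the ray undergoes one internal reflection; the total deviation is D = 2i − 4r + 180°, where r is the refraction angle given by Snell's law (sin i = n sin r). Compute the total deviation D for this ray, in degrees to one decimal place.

sin r = sin 51.1° / 1.333 = 0.7782/1.333 = 0.5838; r = 35.72°.
D = 2·51.1° − 4·35.72° + 180° = 102.20° − 142.88° + 180° = 139.32°.

139.3°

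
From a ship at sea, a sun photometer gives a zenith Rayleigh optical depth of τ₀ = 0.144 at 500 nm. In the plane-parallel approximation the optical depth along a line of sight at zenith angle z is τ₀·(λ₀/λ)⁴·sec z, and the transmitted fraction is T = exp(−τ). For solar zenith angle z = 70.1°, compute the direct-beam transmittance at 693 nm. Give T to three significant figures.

sec 70.1° = 2.9379.
τ = 0.144 × (500/693)⁴ × 2.9379 = 0.144 × 0.2710 × 2.9379 = 0.1146.
T = exp(−0.1146) = 0.8917.

0.892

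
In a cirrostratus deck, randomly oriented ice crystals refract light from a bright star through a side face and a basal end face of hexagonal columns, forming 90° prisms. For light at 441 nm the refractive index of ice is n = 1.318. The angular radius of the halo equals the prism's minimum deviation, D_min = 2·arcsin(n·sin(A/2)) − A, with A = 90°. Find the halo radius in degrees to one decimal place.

47.5°

n·sin(A/2) = 1.318 × sin 45° = 1.318 × 0.7071 = 0.9320.
D_min = 2·arcsin(0.9320) − 90° = 2 × 68.743° − 90° = 47.487°.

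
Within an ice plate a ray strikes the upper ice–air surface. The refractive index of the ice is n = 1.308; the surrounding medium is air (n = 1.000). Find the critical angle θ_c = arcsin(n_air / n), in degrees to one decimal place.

49.9°

sin θ_c = n_air / n = 1.000 / 1.308 = 0.7645.
θ_c = arcsin(0.7645) = 49.86°.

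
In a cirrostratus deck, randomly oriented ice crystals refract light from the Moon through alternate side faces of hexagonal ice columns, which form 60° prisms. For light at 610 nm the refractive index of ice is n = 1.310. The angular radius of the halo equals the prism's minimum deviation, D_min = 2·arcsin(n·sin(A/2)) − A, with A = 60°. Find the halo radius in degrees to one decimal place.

21.8°

n·sin(A/2) = 1.310 × sin 30° = 1.310 × 0.5000 = 0.6550.
D_min = 2·arcsin(0.6550) − 60° = 2 × 40.920° − 60° = 21.839°.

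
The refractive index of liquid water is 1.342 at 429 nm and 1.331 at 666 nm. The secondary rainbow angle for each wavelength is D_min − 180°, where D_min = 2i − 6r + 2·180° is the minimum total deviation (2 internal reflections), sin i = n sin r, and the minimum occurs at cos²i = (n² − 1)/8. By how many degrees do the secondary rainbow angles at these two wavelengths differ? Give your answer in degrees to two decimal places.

At 429 nm (n = 1.342): cos²i = 0.10012 → i = 71.554°, r = 44.981°, D_min = 233.222°, rainbow angle = 53.222°.
At 666 nm (n = 1.331): cos²i = 0.09645 → i = 71.907°, r = 45.575°, D_min = 230.365°, rainbow angle = 50.365°.
Angular width = |53.222° − 50.365°| = 2.857°.

2.86°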